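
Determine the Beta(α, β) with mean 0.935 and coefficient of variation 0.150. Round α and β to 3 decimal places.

σ = CV·μ = 0.150×0.935 = 0.14025, so σ² = 0.019670.
s+1 = μ(1−μ)/σ² = 0.060775/0.019670 = 3.0897, so s = α+β = 2.0897.
α = μs = 1.954, β = (1−μ)s = 0.136.

α = 1.954, β = 0.136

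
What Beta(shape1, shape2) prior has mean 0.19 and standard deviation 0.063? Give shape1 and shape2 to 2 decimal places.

First σ² = 0.003969. Setting shape1 = μn, shape2 = (1−μ)n with n = shape1+shape2,
μ(1−μ)/(n+1) = 0.003969 ⇒ n+1 = 0.1539/0.003969 = 38.7755 ⇒ n = 37.7755.
Hence shape1 = 0.19×37.7755 = 7.18, shape2 = 0.81×37.7755 = 30.60.

shape1 = 7.18, shape2 = 30.60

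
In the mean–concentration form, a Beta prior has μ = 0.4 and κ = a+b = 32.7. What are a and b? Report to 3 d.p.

Split κ in proportion μ : (1−μ): a = 0.4·32.7 = 13.080, b = 32.7 − 13.080 = 19.620.

a = 13.080, b = 19.620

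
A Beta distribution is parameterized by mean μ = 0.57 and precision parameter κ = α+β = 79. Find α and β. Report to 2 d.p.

α = 45.03, β = 33.97

α = μκ = 0.57×79 = 45.03 and β = (1−μ)κ = 0.43×79 = 33.97.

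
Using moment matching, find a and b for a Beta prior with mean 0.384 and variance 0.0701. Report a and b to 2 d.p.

Let s = a+b. The Beta variance is μ(1−μ)/(s+1).
So s+1 = μ(1−μ)/σ² = (0.384×0.616)/0.0701 = 0.236544/0.0701 = 3.3744, giving s = 2.3744.
Then a = μs = 0.384×2.3744 = 0.91 and b = (1−μ)s = 0.616×2.3744 = 1.46.

a = 0.91, b = 1.46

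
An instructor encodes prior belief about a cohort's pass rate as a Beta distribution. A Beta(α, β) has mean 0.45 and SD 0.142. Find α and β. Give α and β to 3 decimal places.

Variance = 0.142² = 0.020164. The moment-matching identity α+β = μ(1−μ)/Var − 1 gives
α+β = 0.2475/0.020164 − 1 = 11.2744, so α = μ·11.2744 = 5.073 and β = (1−μ)·11.2744 = 6.201.

α = 5.073, β = 6.201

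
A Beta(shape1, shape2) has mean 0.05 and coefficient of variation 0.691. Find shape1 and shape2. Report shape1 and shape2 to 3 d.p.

shape1 = 1.940, shape2 = 36.853

σ = CV·μ = 0.691×0.05 = 0.03455, so σ² = 0.001194.
s+1 = μ(1−μ)/σ² = 0.0475/0.001194 = 39.7922, so s = shape1+shape2 = 38.7922.
shape1 = μs = 1.940, shape2 = (1−μ)s = 36.853.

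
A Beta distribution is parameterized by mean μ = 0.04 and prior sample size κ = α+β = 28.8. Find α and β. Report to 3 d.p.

α = μκ = 0.04×28.8 = 1.152 and β = (1−μ)κ = 0.96×28.8 = 27.648.

α = 1.152, β = 27.648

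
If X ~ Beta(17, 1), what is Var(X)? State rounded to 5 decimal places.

Var = αβ/[(α+β)²(α+β+1)] = (17×1)/(18²×19) = 17/6156 = 0.00276.

0.00276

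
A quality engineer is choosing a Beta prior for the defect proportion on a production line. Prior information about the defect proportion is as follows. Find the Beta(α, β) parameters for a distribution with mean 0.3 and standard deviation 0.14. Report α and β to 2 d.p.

α = 2.91, β = 6.80

First σ² = 0.0196. Setting α = μn, β = (1−μ)n with n = α+β,
μ(1−μ)/(n+1) = 0.0196 ⇒ n+1 = 0.21/0.0196 = 10.7143 ⇒ n = 9.7143.
Hence α = 0.3×9.7143 = 2.91, β = 0.7×9.7143 = 6.80.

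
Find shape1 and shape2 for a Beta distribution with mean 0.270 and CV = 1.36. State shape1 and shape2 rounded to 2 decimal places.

shape1 = 0.12, shape2 = 0.34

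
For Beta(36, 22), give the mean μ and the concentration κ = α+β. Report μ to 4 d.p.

μ = 0.6207, κ = 58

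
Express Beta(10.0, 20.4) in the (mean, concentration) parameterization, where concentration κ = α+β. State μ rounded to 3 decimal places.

κ = α+β = 10.0+20.4 = 30.4; μ = α/κ = 10.0/30.4 = 0.329.

μ = 0.329, κ = 30.4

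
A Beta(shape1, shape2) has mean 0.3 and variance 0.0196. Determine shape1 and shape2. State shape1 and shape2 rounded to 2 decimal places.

Write ν = shape1+shape2; then shape1 = μν and Var = μ(1−μ)/(ν+1).
ν = μ(1−μ)/Var − 1 = 0.21/0.0196 − 1 = 9.7143.
shape1 = 0.3·9.7143 = 2.91, shape2 = 0.7·9.7143 = 6.80.

shape1 = 2.91, shape2 = 6.80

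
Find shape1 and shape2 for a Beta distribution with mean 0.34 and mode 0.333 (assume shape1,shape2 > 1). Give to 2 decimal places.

shape1 = 16.22, shape2 = 31.49

With s = shape1+shape2: μ = shape1/s and mode = (shape1−1)/(s−2). Eliminating shape1 = μs,
μs − 1 = m(s−2) ⇒ s(μ−m) = 1−2m ⇒ s = 0.334/0.007 = 47.7143.
So shape1 = μs = 16.22, shape2 = (1−μ)s = 31.49.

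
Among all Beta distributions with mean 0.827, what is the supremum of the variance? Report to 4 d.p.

0.1431

For fixed mean μ the Beta variance is μ(1−μ)/(α+β+1), increasing as α+β decreases.
Its least upper bound (not attained) is μ(1−μ) = 0.827·0.173 = 0.1431.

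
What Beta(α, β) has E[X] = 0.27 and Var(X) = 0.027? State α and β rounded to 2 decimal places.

α = 1.70, β = 4.60

By moment matching, α+β = μ(1−μ)/σ² − 1 = (0.27·0.73)/0.027 − 1 = 7.3000 − 1 = 6.3000.
Since α/(α+β) = μ, α = 0.27·6.3000 = 1.70 and β = 0.73·6.3000 = 4.60.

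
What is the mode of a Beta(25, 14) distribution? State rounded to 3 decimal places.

The density x^(α−1)(1−x)^(β−1) is maximised at (α−1)/(α+β−2) = 24/37 = 0.649.

0.649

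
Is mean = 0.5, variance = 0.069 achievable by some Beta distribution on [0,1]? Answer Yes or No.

Yes

A Beta with mean μ has variance μ(1−μ)/(α+β+1) < μ(1−μ).
Here μ(1−μ) = 0.5×0.5 = 0.25, and 0.069 < 0.25.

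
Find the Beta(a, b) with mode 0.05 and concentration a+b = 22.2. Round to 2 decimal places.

a = 2.01, b = 20.19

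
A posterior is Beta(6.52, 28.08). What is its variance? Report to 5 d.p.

0.00430

α+β = 34.60 and αβ = 183.0816, so Var = αβ/[(α+β)²(α+β+1)] = 183.0816/42618.896000 = 0.00430.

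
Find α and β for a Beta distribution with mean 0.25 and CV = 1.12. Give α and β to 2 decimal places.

α = 0.35, β = 1.04

σ = CV·μ = 1.12×0.25 = 0.28000, so σ² = 0.078400.
s+1 = μ(1−μ)/σ² = 0.1875/0.078400 = 2.3916, so s = α+β = 1.3916.
α = μs = 0.35, β = (1−μ)s = 1.04.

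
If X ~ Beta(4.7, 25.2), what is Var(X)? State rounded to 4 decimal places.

Var = αβ/[(α+β)²(α+β+1)] = (4.7×25.2)/(29.9²×30.9) = 118.44/27624.909 = 0.0043.

0.0043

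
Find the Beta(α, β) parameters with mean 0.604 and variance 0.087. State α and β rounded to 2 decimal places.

α = 1.06, β = 0.69

By moment matching, α+β = μ(1−μ)/σ² − 1 = (0.604·0.396)/0.087 − 1 = 2.7492 − 1 = 1.7492.
Since α/(α+β) = μ, α = 0.604·1.7492 = 1.06 and β = 0.396·1.7492 = 0.69.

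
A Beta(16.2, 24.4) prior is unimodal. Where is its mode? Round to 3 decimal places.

0.394

The density x^(α−1)(1−x)^(β−1) is maximised at (α−1)/(α+β−2) = 15.2/38.6 = 0.394.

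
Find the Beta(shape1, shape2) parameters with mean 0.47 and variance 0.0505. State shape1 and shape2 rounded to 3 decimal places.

By moment matching, shape1+shape2 = μ(1−μ)/σ² − 1 = (0.47·0.53)/0.0505 − 1 = 4.9327 − 1 = 3.9327.
Since shape1/(shape1+shape2) = μ, shape1 = 0.47·3.9327 = 1.848 and shape2 = 0.53·3.9327 = 2.084.

shape1 = 1.848, shape2 = 2.084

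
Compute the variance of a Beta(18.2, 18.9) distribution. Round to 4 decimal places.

0.0066

μ = 18.2/37.1 = 0.490566; Var = μ(1−μ)/(α+β+1) = 0.2499110/38.1 = 0.0066.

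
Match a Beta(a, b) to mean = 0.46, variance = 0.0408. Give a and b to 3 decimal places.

a = 2.341, b = 2.748

By moment matching, a+b = μ(1−μ)/σ² − 1 = (0.46·0.54)/0.0408 − 1 = 6.0882 − 1 = 5.0882.
Since a/(a+b) = μ, a = 0.46·5.0882 = 2.341 and b = 0.54·5.0882 = 2.748.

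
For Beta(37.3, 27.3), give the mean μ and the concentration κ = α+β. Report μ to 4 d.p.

κ = α+β = 37.3+27.3 = 64.6; μ = α/κ = 37.3/64.6 = 0.5774.

μ = 0.5774, κ = 64.6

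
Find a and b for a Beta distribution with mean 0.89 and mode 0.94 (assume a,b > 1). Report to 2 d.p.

a = 15.66, b = 1.94

With s = a+b: μ = a/s and mode = (a−1)/(s−2). Eliminating a = μs,
μs − 1 = m(s−2) ⇒ s(μ−m) = 1−2m ⇒ s = -0.88/-0.05 = 17.6000.
So a = μs = 15.66, b = (1−μ)s = 1.94.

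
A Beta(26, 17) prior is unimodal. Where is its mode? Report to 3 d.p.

With α,β > 1, mode = (α−1)/(α+β−2) = 25/41 = 0.610.

0.610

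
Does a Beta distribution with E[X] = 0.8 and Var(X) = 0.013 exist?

Yes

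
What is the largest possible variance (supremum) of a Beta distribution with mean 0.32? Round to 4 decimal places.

For fixed mean μ the Beta variance is μ(1−μ)/(α+β+1), increasing as α+β decreases.
Its least upper bound (not attained) is μ(1−μ) = 0.32·0.68 = 0.2176.

0.2176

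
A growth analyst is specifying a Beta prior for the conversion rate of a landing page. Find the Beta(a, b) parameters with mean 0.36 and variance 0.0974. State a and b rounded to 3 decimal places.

Let s = a+b. The Beta variance is μ(1−μ)/(s+1).
So s+1 = μ(1−μ)/σ² = (0.36×0.64)/0.0974 = 0.2304/0.0974 = 2.3655, giving s = 1.3655.
Then a = μs = 0.36×1.3655 = 0.492 and b = (1−μ)s = 0.64×1.3655 = 0.874.

a = 0.492, b = 0.874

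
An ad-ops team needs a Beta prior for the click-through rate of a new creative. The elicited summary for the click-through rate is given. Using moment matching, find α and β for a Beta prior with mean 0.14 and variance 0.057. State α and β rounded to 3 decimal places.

By moment matching, α+β = μ(1−μ)/σ² − 1 = (0.14·0.86)/0.057 − 1 = 2.1123 − 1 = 1.1123.
Since α/(α+β) = μ, α = 0.14·1.1123 = 0.156 and β = 0.86·1.1123 = 0.957.

α = 0.156, β = 0.957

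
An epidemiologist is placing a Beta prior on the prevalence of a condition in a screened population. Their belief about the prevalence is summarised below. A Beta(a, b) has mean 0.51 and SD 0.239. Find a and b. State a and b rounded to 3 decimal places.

a = 1.721, b = 1.654

First σ² = 0.057121. Setting a = μn, b = (1−μ)n with n = a+b,
μ(1−μ)/(n+1) = 0.057121 ⇒ n+1 = 0.2499/0.057121 = 4.3749 ⇒ n = 3.3749.
Hence a = 0.51×3.3749 = 1.721, b = 0.49×3.3749 = 1.654.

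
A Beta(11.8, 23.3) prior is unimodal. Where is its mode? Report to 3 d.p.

0.326

With α,β > 1, mode = (α−1)/(α+β−2) = 10.8/33.1 = 0.326.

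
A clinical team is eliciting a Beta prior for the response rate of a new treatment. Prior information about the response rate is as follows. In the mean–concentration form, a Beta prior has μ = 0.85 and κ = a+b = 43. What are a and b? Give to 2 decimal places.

a = μκ = 0.85×43 = 36.55 and b = (1−μ)κ = 0.15×43 = 6.45.

a = 36.55, b = 6.45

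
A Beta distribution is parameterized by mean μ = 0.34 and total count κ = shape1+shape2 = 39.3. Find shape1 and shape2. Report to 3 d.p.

Split κ in proportion μ : (1−μ): shape1 = 0.34·39.3 = 13.362, shape2 = 39.3 − 13.362 = 25.938.

shape1 = 13.362, shape2 = 25.938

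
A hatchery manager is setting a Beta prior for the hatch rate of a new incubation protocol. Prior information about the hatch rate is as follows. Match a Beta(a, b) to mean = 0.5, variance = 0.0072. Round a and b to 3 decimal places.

a = 16.861, b = 16.861

By moment matching, a+b = μ(1−μ)/σ² − 1 = (0.5·0.5)/0.0072 − 1 = 34.7222 − 1 = 33.7222.
Since a/(a+b) = μ, a = 0.5·33.7222 = 16.861 and b = 0.5·33.7222 = 16.861.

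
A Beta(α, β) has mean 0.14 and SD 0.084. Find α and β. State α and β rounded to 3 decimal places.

σ² = 0.084² = 0.007056.
With s = α+β, Var = μ(1−μ)/(s+1), so s+1 = (0.14×0.86)/0.007056 = 17.0635 and s = 16.0635.
α = μs = 2.249, β = (1−μ)s = 13.815.

α = 2.249, β = 13.815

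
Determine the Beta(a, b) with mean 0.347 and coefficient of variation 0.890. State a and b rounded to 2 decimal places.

Var = (CV·μ)² = (0.890×0.347)² = 0.095376.
a+b = μ(1−μ)/Var − 1 = 0.226591/0.095376 − 1 = 1.3758.
Thus a = 0.347·1.3758 = 0.48 and b = 0.653·1.3758 = 0.90.

a = 0.48, b = 0.90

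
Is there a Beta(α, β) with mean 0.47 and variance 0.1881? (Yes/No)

Yes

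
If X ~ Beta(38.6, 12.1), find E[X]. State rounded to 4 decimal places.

0.7613

E[X] = α/(α+β) = 38.6/50.7 = 0.7613.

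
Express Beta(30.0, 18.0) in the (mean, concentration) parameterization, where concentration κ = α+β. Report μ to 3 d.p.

κ = α+β = 30.0+18.0 = 48.0; μ = α/κ = 30.0/48.0 = 0.625.

μ = 0.625, κ = 48.0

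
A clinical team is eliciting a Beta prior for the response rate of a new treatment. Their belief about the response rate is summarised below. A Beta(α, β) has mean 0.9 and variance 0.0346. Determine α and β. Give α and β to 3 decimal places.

Write ν = α+β; then α = μν and Var = μ(1−μ)/(ν+1).
ν = μ(1−μ)/Var − 1 = 0.09/0.0346 − 1 = 1.6012.
α = 0.9·1.6012 = 1.441, β = 0.1·1.6012 = 0.160.

α = 1.441, β = 0.160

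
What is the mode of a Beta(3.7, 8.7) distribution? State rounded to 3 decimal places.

With α,β > 1, mode = (α−1)/(α+β−2) = 2.7/10.4 = 0.260.

0.260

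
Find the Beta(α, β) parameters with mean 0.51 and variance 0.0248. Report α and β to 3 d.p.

Write ν = α+β; then α = μν and Var = μ(1−μ)/(ν+1).
ν = μ(1−μ)/Var − 1 = 0.2499/0.0248 − 1 = 9.0766.
α = 0.51·9.0766 = 4.629, β = 0.49·9.0766 = 4.448.

α = 4.629, β = 4.448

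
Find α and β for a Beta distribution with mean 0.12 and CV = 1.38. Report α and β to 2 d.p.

Var = (CV·μ)² = (1.38×0.12)² = 0.027423.
α+β = μ(1−μ)/Var − 1 = 0.1056/0.027423 − 1 = 2.8507.
Thus α = 0.12·2.8507 = 0.34 and β = 0.88·2.8507 = 2.51.

α = 0.34, β = 2.51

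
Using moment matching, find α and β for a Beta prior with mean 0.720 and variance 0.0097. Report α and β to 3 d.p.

α = 14.244, β = 5.539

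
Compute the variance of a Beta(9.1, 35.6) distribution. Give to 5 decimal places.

0.00355

α+β = 44.7 and αβ = 323.96, so Var = αβ/[(α+β)²(α+β+1)] = 323.96/91312.713 = 0.00355.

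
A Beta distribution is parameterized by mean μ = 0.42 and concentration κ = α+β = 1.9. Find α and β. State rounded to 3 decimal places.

α = 0.798, β = 1.102

Split κ in proportion μ : (1−μ): α = 0.42·1.9 = 0.798, β = 1.9 − 0.798 = 1.102.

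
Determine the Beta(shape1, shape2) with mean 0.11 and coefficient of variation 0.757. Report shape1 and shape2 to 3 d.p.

shape1 = 1.443, shape2 = 11.676

Var = (CV·μ)² = (0.757×0.11)² = 0.006934.
shape1+shape2 = μ(1−μ)/Var − 1 = 0.0979/0.006934 − 1 = 13.1191.
Thus shape1 = 0.11·13.1191 = 1.443 and shape2 = 0.89·13.1191 = 11.676.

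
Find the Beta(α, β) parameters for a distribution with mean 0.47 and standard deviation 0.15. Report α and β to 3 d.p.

α = 4.733, β = 5.338

σ² = 0.15² = 0.0225.
With s = α+β, Var = μ(1−μ)/(s+1), so s+1 = (0.47×0.53)/0.0225 = 11.0711 and s = 10.0711.
α = μs = 4.733, β = (1−μ)s = 5.338.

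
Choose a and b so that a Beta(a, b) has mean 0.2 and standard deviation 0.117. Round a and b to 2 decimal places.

a = 2.14, b = 8.55

σ² = 0.117² = 0.013689.
With s = a+b, Var = μ(1−μ)/(s+1), so s+1 = (0.2×0.8)/0.013689 = 11.6882 and s = 10.6882.
a = μs = 2.14, b = (1−μ)s = 8.55.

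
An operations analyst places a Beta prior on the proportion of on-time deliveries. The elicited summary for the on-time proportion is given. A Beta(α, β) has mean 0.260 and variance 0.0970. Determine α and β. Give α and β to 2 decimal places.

α = 0.26, β = 0.73

Write ν = α+β; then α = μν and Var = μ(1−μ)/(ν+1).
ν = μ(1−μ)/Var − 1 = 0.192400/0.0970 − 1 = 0.9835.
α = 0.260·0.9835 = 0.26, β = 0.740·0.9835 = 0.73.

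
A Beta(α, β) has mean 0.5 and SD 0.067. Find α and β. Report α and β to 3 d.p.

α = 27.346, β = 27.346

First σ² = 0.004489. Setting α = μn, β = (1−μ)n with n = α+β,
μ(1−μ)/(n+1) = 0.004489 ⇒ n+1 = 0.25/0.004489 = 55.6917 ⇒ n = 54.6917.
Hence α = 0.5×54.6917 = 27.346, β = 0.5×54.6917 = 27.346.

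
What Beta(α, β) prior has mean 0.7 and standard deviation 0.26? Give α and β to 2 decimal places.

α = 1.47, β = 0.63

Variance = 0.26² = 0.0676. The moment-matching identity α+β = μ(1−μ)/Var − 1 gives
α+β = 0.21/0.0676 − 1 = 2.1065, so α = μ·2.1065 = 1.47 and β = (1−μ)·2.1065 = 0.63.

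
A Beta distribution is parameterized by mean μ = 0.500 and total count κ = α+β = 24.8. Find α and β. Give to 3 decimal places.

α = 12.400, β = 12.400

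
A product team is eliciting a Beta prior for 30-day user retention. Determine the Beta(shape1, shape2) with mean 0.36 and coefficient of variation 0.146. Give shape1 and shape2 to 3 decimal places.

shape1 = 29.664, shape2 = 52.737

σ = CV·μ = 0.146×0.36 = 0.05256, so σ² = 0.002763.
s+1 = μ(1−μ)/σ² = 0.2304/0.002763 = 83.4011, so s = shape1+shape2 = 82.4011.
shape1 = μs = 29.664, shape2 = (1−μ)s = 52.737.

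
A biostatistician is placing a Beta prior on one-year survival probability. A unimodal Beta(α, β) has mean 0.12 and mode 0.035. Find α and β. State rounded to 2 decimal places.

With s = α+β: μ = α/s and mode = (α−1)/(s−2). Eliminating α = μs,
μs − 1 = m(s−2) ⇒ s(μ−m) = 1−2m ⇒ s = 0.930/0.085 = 10.9412.
So α = μs = 1.31, β = (1−μ)s = 9.63.

α = 1.31, β = 9.63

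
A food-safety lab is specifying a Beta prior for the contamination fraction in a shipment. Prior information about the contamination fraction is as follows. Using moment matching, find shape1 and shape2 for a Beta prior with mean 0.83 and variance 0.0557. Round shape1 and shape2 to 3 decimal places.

shape1 = 1.273, shape2 = 0.261

Let s = shape1+shape2. The Beta variance is μ(1−μ)/(s+1).
So s+1 = μ(1−μ)/σ² = (0.83×0.17)/0.0557 = 0.1411/0.0557 = 2.5332, giving s = 1.5332.
Then shape1 = μs = 0.83×1.5332 = 1.273 and shape2 = (1−μ)s = 0.17×1.5332 = 0.261.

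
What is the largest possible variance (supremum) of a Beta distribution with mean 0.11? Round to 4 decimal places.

0.0979

Var = μ(1−μ)/(α+β+1), which approaches μ(1−μ) as α+β → 0.
So the supremum is μ(1−μ) = 0.11×0.89 = 0.0979.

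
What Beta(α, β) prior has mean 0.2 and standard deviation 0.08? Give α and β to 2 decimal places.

Variance = 0.08² = 0.0064. The moment-matching identity α+β = μ(1−μ)/Var − 1 gives
α+β = 0.16/0.0064 − 1 = 24.0000, so α = μ·24.0000 = 4.80 and β = (1−μ)·24.0000 = 19.20.

α = 4.80, β = 19.20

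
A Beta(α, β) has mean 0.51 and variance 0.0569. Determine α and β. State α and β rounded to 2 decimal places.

α = 1.73, β = 1.66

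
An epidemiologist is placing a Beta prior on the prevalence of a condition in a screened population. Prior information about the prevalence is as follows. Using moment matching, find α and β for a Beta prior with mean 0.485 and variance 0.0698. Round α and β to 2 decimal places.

Let s = α+β. The Beta variance is μ(1−μ)/(s+1).
So s+1 = μ(1−μ)/σ² = (0.485×0.515)/0.0698 = 0.249775/0.0698 = 3.5784, giving s = 2.5784.
Then α = μs = 0.485×2.5784 = 1.25 and β = (1−μ)s = 0.515×2.5784 = 1.33.

α = 1.25, β = 1.33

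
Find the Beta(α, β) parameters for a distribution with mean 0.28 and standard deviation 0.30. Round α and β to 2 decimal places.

α = 0.35, β = 0.89

Variance = 0.30² = 0.0900. The moment-matching identity α+β = μ(1−μ)/Var − 1 gives
α+β = 0.2016/0.0900 − 1 = 1.2400, so α = μ·1.2400 = 0.35 and β = (1−μ)·1.2400 = 0.89.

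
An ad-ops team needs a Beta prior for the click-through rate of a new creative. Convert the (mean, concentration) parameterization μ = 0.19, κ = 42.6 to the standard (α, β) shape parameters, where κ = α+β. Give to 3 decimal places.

Split κ in proportion μ : (1−μ): α = 0.19·42.6 = 8.094, β = 42.6 − 8.094 = 34.506.

α = 8.094, β = 34.506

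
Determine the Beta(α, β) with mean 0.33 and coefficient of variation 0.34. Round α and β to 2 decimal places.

Var = (CV·μ)² = (0.34×0.33)² = 0.012589.
α+β = μ(1−μ)/Var − 1 = 0.2211/0.012589 − 1 = 16.5632.
Thus α = 0.33·16.5632 = 5.47 and β = 0.67·16.5632 = 11.10.

α = 5.47, β = 11.10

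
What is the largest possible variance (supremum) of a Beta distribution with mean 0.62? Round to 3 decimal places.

Var = μ(1−μ)/(α+β+1), which approaches μ(1−μ) as α+β → 0.
So the supremum is μ(1−μ) = 0.62×0.38 = 0.236.

0.236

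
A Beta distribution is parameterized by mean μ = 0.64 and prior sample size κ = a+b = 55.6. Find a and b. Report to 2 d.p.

Split κ in proportion μ : (1−μ): a = 0.64·55.6 = 35.58, b = 55.6 − 35.58 = 20.02.

a = 35.58, b = 20.02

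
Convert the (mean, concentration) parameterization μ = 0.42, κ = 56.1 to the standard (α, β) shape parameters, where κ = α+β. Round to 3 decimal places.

α = μκ = 0.42×56.1 = 23.562 and β = (1−μ)κ = 0.58×56.1 = 32.538.

α = 23.562, β = 32.538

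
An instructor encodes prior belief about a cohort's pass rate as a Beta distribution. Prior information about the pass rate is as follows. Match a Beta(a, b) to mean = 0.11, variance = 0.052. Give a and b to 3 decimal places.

Let s = a+b. The Beta variance is μ(1−μ)/(s+1).
So s+1 = μ(1−μ)/σ² = (0.11×0.89)/0.052 = 0.0979/0.052 = 1.8827, giving s = 0.8827.
Then a = μs = 0.11×0.8827 = 0.097 and b = (1−μ)s = 0.89×0.8827 = 0.786.

a = 0.097, b = 0.786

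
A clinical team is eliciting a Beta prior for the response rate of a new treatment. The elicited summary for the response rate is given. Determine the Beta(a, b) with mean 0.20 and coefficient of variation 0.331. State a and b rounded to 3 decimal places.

a = 7.102, b = 28.407

Var = (CV·μ)² = (0.331×0.20)² = 0.004382.
a+b = μ(1−μ)/Var − 1 = 0.1600/0.004382 − 1 = 35.5093.
Thus a = 0.20·35.5093 = 7.102 and b = 0.80·35.5093 = 28.407.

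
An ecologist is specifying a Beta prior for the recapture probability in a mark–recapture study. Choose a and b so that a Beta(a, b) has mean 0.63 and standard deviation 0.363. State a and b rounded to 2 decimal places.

σ² = 0.363² = 0.131769.
With s = a+b, Var = μ(1−μ)/(s+1), so s+1 = (0.63×0.37)/0.131769 = 1.7690 and s = 0.7690.
a = μs = 0.48, b = (1−μ)s = 0.28.

a = 0.48, b = 0.28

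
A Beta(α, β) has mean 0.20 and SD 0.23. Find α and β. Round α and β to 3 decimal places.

α = 0.405, β = 1.620

Variance = 0.23² = 0.0529. The moment-matching identity α+β = μ(1−μ)/Var − 1 gives
α+β = 0.1600/0.0529 − 1 = 2.0246, so α = μ·2.0246 = 0.405 and β = (1−μ)·2.0246 = 1.620.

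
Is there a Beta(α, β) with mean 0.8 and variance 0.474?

No

A Beta with mean μ has variance μ(1−μ)/(α+β+1) < μ(1−μ).
Here μ(1−μ) = 0.8×0.2 = 0.16, and 0.474 ≥ 0.16.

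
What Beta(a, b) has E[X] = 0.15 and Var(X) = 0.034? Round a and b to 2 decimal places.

By moment matching, a+b = μ(1−μ)/σ² − 1 = (0.15·0.85)/0.034 − 1 = 3.7500 − 1 = 2.7500.
Since a/(a+b) = μ, a = 0.15·2.7500 = 0.41 and b = 0.85·2.7500 = 2.34.

a = 0.41, b = 2.34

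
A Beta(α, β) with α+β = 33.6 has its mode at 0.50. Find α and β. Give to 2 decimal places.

Since the density peak of Beta(α,β) is at (α−1)/(α+β−2),
α = 1 + 0.50(33.6−2) = 16.80 and β = 33.6 − 16.80 = 16.80.

α = 16.80, β = 16.80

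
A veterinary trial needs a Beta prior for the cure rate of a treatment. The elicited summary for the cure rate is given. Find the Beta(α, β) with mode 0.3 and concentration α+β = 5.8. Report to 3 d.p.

For α,β>1 the mode is (α−1)/(α+β−2), so α = mode·(κ−2)+1 = 0.3×3.8+1 = 2.140.
And β = (1−mode)·(κ−2)+1 = 0.7×3.8+1 = 3.660.

α = 2.140, β = 3.660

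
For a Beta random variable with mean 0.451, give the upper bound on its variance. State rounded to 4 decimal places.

For fixed mean μ the Beta variance is μ(1−μ)/(α+β+1), increasing as α+β decreases.
Its least upper bound (not attained) is μ(1−μ) = 0.451·0.549 = 0.2476.

0.2476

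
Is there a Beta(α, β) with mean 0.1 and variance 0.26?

For any Beta, Var(X) < E[X]·(1−E[X]).
Here μ(1−μ) = 0.1×0.9 = 0.09, and 0.26 ≥ 0.09.

No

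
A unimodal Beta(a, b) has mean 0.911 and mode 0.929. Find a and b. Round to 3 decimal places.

a = 43.424, b = 4.242

With s = a+b: μ = a/s and mode = (a−1)/(s−2). Eliminating a = μs,
μs − 1 = m(s−2) ⇒ s(μ−m) = 1−2m ⇒ s = -0.858/-0.018 = 47.6667.
So a = μs = 43.424, b = (1−μ)s = 4.242.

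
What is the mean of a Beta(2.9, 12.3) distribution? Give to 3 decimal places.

0.191

The Beta mean is α/(α+β) = 2.9/(2.9+12.3) = 0.191.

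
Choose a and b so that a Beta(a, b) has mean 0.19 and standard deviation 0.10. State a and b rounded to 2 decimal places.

a = 2.73, b = 11.66

Variance = 0.10² = 0.0100. The moment-matching identity a+b = μ(1−μ)/Var − 1 gives
a+b = 0.1539/0.0100 − 1 = 14.3900, so a = μ·14.3900 = 2.73 and b = (1−μ)·14.3900 = 11.66.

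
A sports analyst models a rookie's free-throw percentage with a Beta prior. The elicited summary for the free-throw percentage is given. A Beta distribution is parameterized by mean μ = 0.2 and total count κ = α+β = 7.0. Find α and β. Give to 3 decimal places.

α = 1.400, β = 5.600

α = μκ = 0.2×7.0 = 1.400 and β = (1−μ)κ = 0.8×7.0 = 5.600.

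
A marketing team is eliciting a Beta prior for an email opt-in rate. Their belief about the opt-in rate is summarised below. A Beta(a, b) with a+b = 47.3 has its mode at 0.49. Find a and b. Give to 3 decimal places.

a = 23.197, b = 24.103

Mode = (a−1)/(κ−2) with κ = a+b, so a−1 = 0.49·45.3 = 22.197.
a = 23.197; b = κ − a = 24.103.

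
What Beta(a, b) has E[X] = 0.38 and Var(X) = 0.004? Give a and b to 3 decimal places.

a = 22.002, b = 35.898

Write ν = a+b; then a = μν and Var = μ(1−μ)/(ν+1).
ν = μ(1−μ)/Var − 1 = 0.2356/0.004 − 1 = 57.9000.
a = 0.38·57.9000 = 22.002, b = 0.62·57.9000 = 35.898.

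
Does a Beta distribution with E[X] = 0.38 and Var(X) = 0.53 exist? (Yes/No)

The Beta variance bound is σ² < μ(1−μ).
Here μ(1−μ) = 0.38×0.62 = 0.2356, and 0.53 ≥ 0.2356.

No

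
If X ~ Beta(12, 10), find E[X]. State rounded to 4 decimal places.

E[X] = α/(α+β) = 12/22 = 0.5455.

0.5455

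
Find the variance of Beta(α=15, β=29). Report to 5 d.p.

α+β = 44 and αβ = 435, so Var = αβ/[(α+β)²(α+β+1)] = 435/87120 = 0.00499.

0.00499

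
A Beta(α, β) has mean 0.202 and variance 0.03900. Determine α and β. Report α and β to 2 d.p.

α = 0.63, β = 2.50

Let s = α+β. The Beta variance is μ(1−μ)/(s+1).
So s+1 = μ(1−μ)/σ² = (0.202×0.798)/0.03900 = 0.161196/0.03900 = 4.1332, giving s = 3.1332.
Then α = μs = 0.202×3.1332 = 0.63 and β = (1−μ)s = 0.798×3.1332 = 2.50.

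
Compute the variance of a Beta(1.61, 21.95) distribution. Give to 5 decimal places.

μ = 1.61/23.56 = 0.068336; Var = μ(1−μ)/(α+β+1) = 0.0636663/24.56 = 0.00259.

0.00259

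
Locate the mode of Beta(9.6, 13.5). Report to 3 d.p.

0.408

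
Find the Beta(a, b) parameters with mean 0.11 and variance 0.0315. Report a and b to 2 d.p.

By moment matching, a+b = μ(1−μ)/σ² − 1 = (0.11·0.89)/0.0315 − 1 = 3.1079 − 1 = 2.1079.
Since a/(a+b) = μ, a = 0.11·2.1079 = 0.23 and b = 0.89·2.1079 = 1.88.

a = 0.23, b = 1.88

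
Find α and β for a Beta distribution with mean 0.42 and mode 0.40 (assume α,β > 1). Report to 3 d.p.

With s = α+β: μ = α/s and mode = (α−1)/(s−2). Eliminating α = μs,
μs − 1 = m(s−2) ⇒ s(μ−m) = 1−2m ⇒ s = 0.20/0.02 = 10.0000.
So α = μs = 4.200, β = (1−μ)s = 5.800.

α = 4.200, β = 5.800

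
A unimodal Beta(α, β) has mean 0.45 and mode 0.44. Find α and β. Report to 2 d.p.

α = 5.40, β = 6.60

Let s = α+β. Mean gives α = μs = 0.45s; mode gives (α−1)/(s−2) = 0.44.
Substituting: 0.45s − 1 = 0.44(s−2) = 0.44s − 0.88, so 0.01s = 0.12 and s = 12.0000.
Then α = 0.45×12.0000 = 5.40 and β = s−α = 6.60.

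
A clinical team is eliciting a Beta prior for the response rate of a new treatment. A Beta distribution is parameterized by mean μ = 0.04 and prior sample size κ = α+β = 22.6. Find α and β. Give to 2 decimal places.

α = 0.90, β = 21.70

α = μκ = 0.04×22.6 = 0.90 and β = (1−μ)κ = 0.96×22.6 = 21.70.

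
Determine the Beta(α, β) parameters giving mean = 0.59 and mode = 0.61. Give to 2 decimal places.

With s = α+β: μ = α/s and mode = (α−1)/(s−2). Eliminating α = μs,
μs − 1 = m(s−2) ⇒ s(μ−m) = 1−2m ⇒ s = -0.22/-0.02 = 11.0000.
So α = μs = 6.49, β = (1−μ)s = 4.51.

α = 6.49, β = 4.51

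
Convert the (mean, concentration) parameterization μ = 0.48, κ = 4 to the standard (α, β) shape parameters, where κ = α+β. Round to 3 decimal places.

α = 1.920, β = 2.080

α = μκ = 0.48×4 = 1.920 and β = (1−μ)κ = 0.52×4 = 2.080.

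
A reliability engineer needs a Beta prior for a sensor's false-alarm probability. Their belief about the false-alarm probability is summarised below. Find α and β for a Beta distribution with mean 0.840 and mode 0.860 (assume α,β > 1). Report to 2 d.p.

α = 30.24, β = 5.76

Let s = α+β. Mean gives α = μs = 0.840s; mode gives (α−1)/(s−2) = 0.860.
Substituting: 0.840s − 1 = 0.860(s−2) = 0.860s − 1.720, so -0.020s = -0.720 and s = 36.0000.
Then α = 0.840×36.0000 = 30.24 and β = s−α = 5.76.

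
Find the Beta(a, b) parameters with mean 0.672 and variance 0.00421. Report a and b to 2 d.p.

a = 34.51, b = 16.84

By moment matching, a+b = μ(1−μ)/σ² − 1 = (0.672·0.328)/0.00421 − 1 = 52.3553 − 1 = 51.3553.
Since a/(a+b) = μ, a = 0.672·51.3553 = 34.51 and b = 0.328·51.3553 = 16.84.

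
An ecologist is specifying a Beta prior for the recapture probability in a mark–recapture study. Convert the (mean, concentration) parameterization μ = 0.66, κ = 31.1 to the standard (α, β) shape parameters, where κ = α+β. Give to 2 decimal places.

α = μκ = 0.66×31.1 = 20.53 and β = (1−μ)κ = 0.34×31.1 = 10.57.

α = 20.53, β = 10.57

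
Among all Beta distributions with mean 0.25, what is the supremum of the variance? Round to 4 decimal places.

0.1875

Var = μ(1−μ)/(α+β+1), which approaches μ(1−μ) as α+β → 0.
So the supremum is μ(1−μ) = 0.25×0.75 = 0.1875.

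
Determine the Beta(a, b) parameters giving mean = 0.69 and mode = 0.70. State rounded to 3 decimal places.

a = 27.600, b = 12.400

With s = a+b: μ = a/s and mode = (a−1)/(s−2). Eliminating a = μs,
μs − 1 = m(s−2) ⇒ s(μ−m) = 1−2m ⇒ s = -0.40/-0.01 = 40.0000.
So a = μs = 27.600, b = (1−μ)s = 12.400.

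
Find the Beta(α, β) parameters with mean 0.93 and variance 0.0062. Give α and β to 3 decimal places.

α = 8.835, β = 0.665

Let s = α+β. The Beta variance is μ(1−μ)/(s+1).
So s+1 = μ(1−μ)/σ² = (0.93×0.07)/0.0062 = 0.0651/0.0062 = 10.5000, giving s = 9.5000.
Then α = μs = 0.93×9.5000 = 8.835 and β = (1−μ)s = 0.07×9.5000 = 0.665.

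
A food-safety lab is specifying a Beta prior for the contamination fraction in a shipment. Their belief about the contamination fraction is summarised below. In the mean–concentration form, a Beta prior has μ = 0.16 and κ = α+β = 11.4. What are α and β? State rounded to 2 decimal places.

α = μκ = 0.16×11.4 = 1.82 and β = (1−μ)κ = 0.84×11.4 = 9.58.

α = 1.82, β = 9.58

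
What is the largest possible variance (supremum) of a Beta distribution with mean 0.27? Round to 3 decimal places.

For fixed mean μ the Beta variance is μ(1−μ)/(α+β+1), increasing as α+β decreases.
Its least upper bound (not attained) is μ(1−μ) = 0.27·0.73 = 0.197.

0.197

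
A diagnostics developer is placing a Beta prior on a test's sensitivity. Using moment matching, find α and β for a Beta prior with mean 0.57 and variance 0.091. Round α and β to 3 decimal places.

Let s = α+β. The Beta variance is μ(1−μ)/(s+1).
So s+1 = μ(1−μ)/σ² = (0.57×0.43)/0.091 = 0.2451/0.091 = 2.6934, giving s = 1.6934.
Then α = μs = 0.57×1.6934 = 0.965 and β = (1−μ)s = 0.43×1.6934 = 0.728.

α = 0.965, β = 0.728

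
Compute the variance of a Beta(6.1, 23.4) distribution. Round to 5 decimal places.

μ = 6.1/29.5 = 0.206780; Var = μ(1−μ)/(α+β+1) = 0.1640218/30.5 = 0.00538.

0.00538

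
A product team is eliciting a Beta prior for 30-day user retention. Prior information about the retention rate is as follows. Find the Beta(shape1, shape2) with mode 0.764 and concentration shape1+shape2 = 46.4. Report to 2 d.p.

shape1 = 34.92, shape2 = 11.48

For shape1,shape2>1 the mode is (shape1−1)/(shape1+shape2−2), so shape1 = mode·(κ−2)+1 = 0.764×44.4+1 = 34.92.
And shape2 = (1−mode)·(κ−2)+1 = 0.236×44.4+1 = 11.48.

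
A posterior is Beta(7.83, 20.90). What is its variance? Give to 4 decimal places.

μ = 7.83/28.73 = 0.272537; Var = μ(1−μ)/(α+β+1) = 0.1982608/29.73 = 0.0067.

0.0067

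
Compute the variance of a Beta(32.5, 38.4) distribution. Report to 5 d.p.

0.00345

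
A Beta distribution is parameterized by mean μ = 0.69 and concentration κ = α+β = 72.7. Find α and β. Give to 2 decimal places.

Split κ in proportion μ : (1−μ): α = 0.69·72.7 = 50.16, β = 72.7 − 50.16 = 22.54.

α = 50.16, β = 22.54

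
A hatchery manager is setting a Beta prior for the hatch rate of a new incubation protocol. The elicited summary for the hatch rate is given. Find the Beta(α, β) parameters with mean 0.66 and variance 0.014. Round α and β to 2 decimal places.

Write ν = α+β; then α = μν and Var = μ(1−μ)/(ν+1).
ν = μ(1−μ)/Var − 1 = 0.2244/0.014 − 1 = 15.0286.
α = 0.66·15.0286 = 9.92, β = 0.34·15.0286 = 5.11.

α = 9.92, β = 5.11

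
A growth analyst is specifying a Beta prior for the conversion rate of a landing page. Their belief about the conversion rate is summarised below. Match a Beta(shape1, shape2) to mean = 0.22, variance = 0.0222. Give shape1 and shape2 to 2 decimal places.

shape1 = 1.48, shape2 = 5.25

By moment matching, shape1+shape2 = μ(1−μ)/σ² − 1 = (0.22·0.78)/0.0222 − 1 = 7.7297 − 1 = 6.7297.
Since shape1/(shape1+shape2) = μ, shape1 = 0.22·6.7297 = 1.48 and shape2 = 0.78·6.7297 = 5.25.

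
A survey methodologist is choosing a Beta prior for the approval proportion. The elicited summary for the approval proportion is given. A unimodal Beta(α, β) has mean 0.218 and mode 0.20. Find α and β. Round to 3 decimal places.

α = 7.267, β = 26.067

With s = α+β: μ = α/s and mode = (α−1)/(s−2). Eliminating α = μs,
μs − 1 = m(s−2) ⇒ s(μ−m) = 1−2m ⇒ s = 0.60/0.018 = 33.3333.
So α = μs = 7.267, β = (1−μ)s = 26.067.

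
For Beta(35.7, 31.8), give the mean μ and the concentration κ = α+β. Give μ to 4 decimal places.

κ = α+β = 35.7+31.8 = 67.5; μ = α/κ = 35.7/67.5 = 0.5289.

μ = 0.5289, κ = 67.5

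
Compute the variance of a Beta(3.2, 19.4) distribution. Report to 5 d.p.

0.00515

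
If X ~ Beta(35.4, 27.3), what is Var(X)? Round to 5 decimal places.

μ = 35.4/62.7 = 0.564593; Var = μ(1−μ)/(α+β+1) = 0.2458277/63.7 = 0.00386.

0.00386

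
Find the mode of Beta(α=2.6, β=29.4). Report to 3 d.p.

The density x^(α−1)(1−x)^(β−1) is maximised at (α−1)/(α+β−2) = 1.6/30.0 = 0.053.

0.053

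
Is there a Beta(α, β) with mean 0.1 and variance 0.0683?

Yes

The Beta variance bound is σ² < μ(1−μ).
Here μ(1−μ) = 0.1×0.9 = 0.09, and 0.0683 < 0.09.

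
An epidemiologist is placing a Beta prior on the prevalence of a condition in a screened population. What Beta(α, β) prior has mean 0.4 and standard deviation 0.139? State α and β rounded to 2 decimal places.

Variance = 0.139² = 0.019321. The moment-matching identity α+β = μ(1−μ)/Var − 1 gives
α+β = 0.24/0.019321 − 1 = 11.4217, so α = μ·11.4217 = 4.57 and β = (1−μ)·11.4217 = 6.85.

α = 4.57, β = 6.85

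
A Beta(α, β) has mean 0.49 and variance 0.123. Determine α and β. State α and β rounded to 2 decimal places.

α = 0.51, β = 0.53

Let s = α+β. The Beta variance is μ(1−μ)/(s+1).
So s+1 = μ(1−μ)/σ² = (0.49×0.51)/0.123 = 0.2499/0.123 = 2.0317, giving s = 1.0317.
Then α = μs = 0.49×1.0317 = 0.51 and β = (1−μ)s = 0.51×1.0317 = 0.53.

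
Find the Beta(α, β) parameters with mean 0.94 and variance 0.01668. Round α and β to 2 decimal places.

Write ν = α+β; then α = μν and Var = μ(1−μ)/(ν+1).
ν = μ(1−μ)/Var − 1 = 0.0564/0.01668 − 1 = 2.3813.
α = 0.94·2.3813 = 2.24, β = 0.06·2.3813 = 0.14.

α = 2.24, β = 0.14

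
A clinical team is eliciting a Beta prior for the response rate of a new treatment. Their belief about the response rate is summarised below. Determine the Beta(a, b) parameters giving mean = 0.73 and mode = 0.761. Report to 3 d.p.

a = 12.292, b = 4.546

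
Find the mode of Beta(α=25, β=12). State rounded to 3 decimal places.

With α,β > 1, mode = (α−1)/(α+β−2) = 24/35 = 0.686.

0.686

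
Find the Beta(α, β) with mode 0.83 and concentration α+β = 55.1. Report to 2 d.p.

Since the density peak of Beta(α,β) is at (α−1)/(α+β−2),
α = 1 + 0.83(55.1−2) = 45.07 and β = 55.1 − 45.07 = 10.03.

α = 45.07, β = 10.03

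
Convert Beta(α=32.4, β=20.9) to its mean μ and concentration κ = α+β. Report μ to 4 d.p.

κ = α+β = 32.4+20.9 = 53.3; μ = α/κ = 32.4/53.3 = 0.6079.

μ = 0.6079, κ = 53.3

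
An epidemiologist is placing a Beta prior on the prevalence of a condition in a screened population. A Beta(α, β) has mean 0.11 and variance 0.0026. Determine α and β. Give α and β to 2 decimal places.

α = 4.03, β = 32.62

By moment matching, α+β = μ(1−μ)/σ² − 1 = (0.11·0.89)/0.0026 − 1 = 37.6538 − 1 = 36.6538.
Since α/(α+β) = μ, α = 0.11·36.6538 = 4.03 and β = 0.89·36.6538 = 32.62.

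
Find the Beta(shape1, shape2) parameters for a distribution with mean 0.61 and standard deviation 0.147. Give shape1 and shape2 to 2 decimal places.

shape1 = 6.11, shape2 = 3.90

σ² = 0.147² = 0.021609.
With s = shape1+shape2, Var = μ(1−μ)/(s+1), so s+1 = (0.61×0.39)/0.021609 = 11.0093 and s = 10.0093.
shape1 = μs = 6.11, shape2 = (1−μ)s = 3.90.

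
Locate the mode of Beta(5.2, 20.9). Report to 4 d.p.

With α,β > 1, mode = (α−1)/(α+β−2) = 4.2/24.1 = 0.1743.

0.1743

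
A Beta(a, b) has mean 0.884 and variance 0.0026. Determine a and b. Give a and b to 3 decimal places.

a = 33.981, b = 4.459

Let s = a+b. The Beta variance is μ(1−μ)/(s+1).
So s+1 = μ(1−μ)/σ² = (0.884×0.116)/0.0026 = 0.102544/0.0026 = 39.4400, giving s = 38.4400.
Then a = μs = 0.884×38.4400 = 33.981 and b = (1−μ)s = 0.116×38.4400 = 4.459.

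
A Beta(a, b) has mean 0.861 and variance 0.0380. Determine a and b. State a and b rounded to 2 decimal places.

a = 1.85, b = 0.30

Write ν = a+b; then a = μν and Var = μ(1−μ)/(ν+1).
ν = μ(1−μ)/Var − 1 = 0.119679/0.0380 − 1 = 2.1494.
a = 0.861·2.1494 = 1.85, b = 0.139·2.1494 = 0.30.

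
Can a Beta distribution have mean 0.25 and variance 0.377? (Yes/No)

For any Beta, Var(X) < E[X]·(1−E[X]).
Here μ(1−μ) = 0.25×0.75 = 0.1875, and 0.377 ≥ 0.1875.

No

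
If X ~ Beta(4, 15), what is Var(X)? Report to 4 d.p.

0.0083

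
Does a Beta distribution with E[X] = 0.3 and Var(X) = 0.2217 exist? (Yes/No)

No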